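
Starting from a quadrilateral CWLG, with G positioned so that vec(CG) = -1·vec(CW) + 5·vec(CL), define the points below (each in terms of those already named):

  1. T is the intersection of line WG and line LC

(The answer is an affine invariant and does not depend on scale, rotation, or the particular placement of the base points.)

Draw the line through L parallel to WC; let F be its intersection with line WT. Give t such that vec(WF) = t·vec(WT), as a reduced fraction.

t = 2/5

Set C = (0, 0), W = (1, 0), L = (0, 1), G = (-1, 5); any affine frame gives the same invariant.
1. T is the intersection of line WG and line LC ⇒ T = (0, 5/2)
through L parallel to WC: direction (-1, 0); meets WT at F = (3/5, 1)
F = W + t·(T−W) with t = 2/5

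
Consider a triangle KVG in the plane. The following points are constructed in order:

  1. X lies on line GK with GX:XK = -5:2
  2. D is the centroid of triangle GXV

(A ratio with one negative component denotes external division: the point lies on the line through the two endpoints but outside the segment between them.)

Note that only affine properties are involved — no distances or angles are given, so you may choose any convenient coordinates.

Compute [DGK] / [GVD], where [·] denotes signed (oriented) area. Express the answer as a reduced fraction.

Assign K = (0, 0), V = (1, 0), G = (0, 1) — the answer is frame-independent, so this choice is without loss of generality.
1. X lies on line GK with GX:XK = -5:2 ⇒ X = (0, -2/3)
2. D is the centroid of triangle GXV ⇒ D = (1/3, 1/9)
2·[DGK] = 1/3, 2·[GVD] = -5/9
[DGK]:[GVD] = 1/3:-5/9 = -3/5

[DGK]:[GVD] = -3/5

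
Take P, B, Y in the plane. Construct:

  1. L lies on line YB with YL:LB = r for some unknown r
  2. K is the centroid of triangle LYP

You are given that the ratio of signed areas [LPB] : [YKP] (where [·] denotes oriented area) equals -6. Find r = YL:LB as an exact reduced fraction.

Work in coordinates with P = (0, 0), B = (1, 0), Y = (0, 1).
1. With YL:LB = r, write λ = r/(r+1) so L = Y + λ·(B−Y); L is affine-linear in λ
2. K is the centroid of triangle LYP ⇒ K is an affine combination of earlier points and hence also affine-linear in λ
Every point depending on L is an affine combination of L and λ-independent points, so each such coordinate is linear in λ; the λ² term in each signed area is a multiple of (B−Y)×(B−Y) = 0, so 2·[LPB] and 2·[YKP] are each linear in λ. Evaluating at λ=0 and λ=1:
  2·[LPB] = −λ + 1,   2·[YKP] = -1/3·λ
So [LPB]:[YKP] = (−λ + 1) / (-1/3·λ). Setting this equal to -6:
  −λ + 1 = -6·(-1/3·λ)  ⇒  λ = 1/3
Then r = λ/(1−λ) = (1/3)/(2/3) = 1/2. Check: with r = 1/2, L = (1/3, 2/3) and [LPB]:[YKP] = -6 as required.

r = 1/2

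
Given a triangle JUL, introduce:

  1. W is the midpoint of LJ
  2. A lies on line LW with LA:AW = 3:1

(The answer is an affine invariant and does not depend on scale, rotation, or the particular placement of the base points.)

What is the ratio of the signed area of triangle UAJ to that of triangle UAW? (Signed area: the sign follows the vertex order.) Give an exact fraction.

[UAJ]:[UAW] = 5

Choose coordinates J = (0, 0), U = (1, 0), L = (0, 1).
1. W is the midpoint of LJ ⇒ W = (0, 1/2)
2. A lies on line LW with LA:AW = 3:1 ⇒ A = (0, 5/8)
2·[UAJ] = 5/8, 2·[UAW] = 1/8
[UAJ]:[UAW] = 5/8:1/8 = 5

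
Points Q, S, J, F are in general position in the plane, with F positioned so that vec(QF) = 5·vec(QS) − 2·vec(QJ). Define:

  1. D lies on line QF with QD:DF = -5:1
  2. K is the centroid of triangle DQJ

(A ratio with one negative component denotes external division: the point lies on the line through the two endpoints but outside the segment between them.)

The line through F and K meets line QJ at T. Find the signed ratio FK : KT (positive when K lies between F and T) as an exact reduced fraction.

FK:KT = 7/5

Work in coordinates with Q = (0, 0), S = (1, 0), J = (0, 1), F = (5, -2).
1. D lies on line QF with QD:DF = -5:1 ⇒ D = (25/4, -5/2)
2. K is the centroid of triangle DQJ ⇒ K = (25/12, -1/2)
line FK meets QJ at T = (0, 4/7)
K = F + t·(T−F) with t = 7/12, so FK:KT = 7/12:5/12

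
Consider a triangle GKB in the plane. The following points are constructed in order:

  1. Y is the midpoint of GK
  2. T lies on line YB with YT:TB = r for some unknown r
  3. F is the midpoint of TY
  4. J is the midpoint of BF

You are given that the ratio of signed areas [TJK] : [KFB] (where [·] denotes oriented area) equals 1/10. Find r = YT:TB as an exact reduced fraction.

r = 4/3

Assign G = (0, 0), K = (1, 0), B = (0, 1) — the answer is frame-independent, so this choice is without loss of generality.
1. Y is the midpoint of GK ⇒ Y = (1/2, 0)
2. With YT:TB = r, write λ = r/(r+1) so T = Y + λ·(B−Y); T is affine-linear in λ
3. F is the midpoint of TY ⇒ F is an affine combination of earlier points and hence also affine-linear in λ
4. J is the midpoint of BF ⇒ J is an affine combination of earlier points and hence also affine-linear in λ
Every point depending on T is an affine combination of T and λ-independent points, so each such coordinate is linear in λ; the λ² term in each signed area is a multiple of (B−Y)×(B−Y) = 0, so 2·[TJK] and 2·[KFB] are each linear in λ. Evaluating at λ=0 and λ=1:
  2·[TJK] = 3/8·λ − 1/4,   2·[KFB] = 1/4·λ − 1/2
So [TJK]:[KFB] = (3/8·λ − 1/4) / (1/4·λ − 1/2). Setting this equal to 1/10:
  3/8·λ − 1/4 = 1/10·(1/4·λ − 1/2)  ⇒  λ = 4/7
Then r = λ/(1−λ) = (4/7)/(3/7) = 4/3. Check: with r = 4/3, T = (3/14, 4/7) and [TJK]:[KFB] = 1/10 as required.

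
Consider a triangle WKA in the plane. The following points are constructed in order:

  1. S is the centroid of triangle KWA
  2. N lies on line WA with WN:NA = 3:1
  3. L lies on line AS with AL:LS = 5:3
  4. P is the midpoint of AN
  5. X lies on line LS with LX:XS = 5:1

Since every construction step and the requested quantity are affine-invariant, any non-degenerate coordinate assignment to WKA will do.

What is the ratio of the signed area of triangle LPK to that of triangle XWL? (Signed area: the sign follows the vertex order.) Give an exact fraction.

Assign W = (0, 0), K = (1, 0), A = (0, 1) — the answer is frame-independent, so this choice is without loss of generality.
1. S is the centroid of triangle KWA ⇒ S = (1/3, 1/3)
2. N lies on line WA with WN:NA = 3:1 ⇒ N = (0, 3/4)
3. L lies on line AS with AL:LS = 5:3 ⇒ L = (5/24, 7/12)
4. P is the midpoint of AN ⇒ P = (0, 7/8)
5. X lies on line LS with LX:XS = 5:1 ⇒ X = (5/16, 3/8)
2·[LPK] = -7/64, 2·[XWL] = -5/48
[LPK]:[XWL] = -7/64:-5/48 = 21/20

[LPK]:[XWL] = 21/20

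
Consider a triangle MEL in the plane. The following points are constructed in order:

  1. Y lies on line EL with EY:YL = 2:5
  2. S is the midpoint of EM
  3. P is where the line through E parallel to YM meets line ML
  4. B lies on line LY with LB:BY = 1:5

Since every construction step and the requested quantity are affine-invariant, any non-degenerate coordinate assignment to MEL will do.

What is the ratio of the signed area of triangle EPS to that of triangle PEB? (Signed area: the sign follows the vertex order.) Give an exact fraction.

Choose coordinates M = (0, 0), E = (1, 0), L = (0, 1).
1. Y lies on line EL with EY:YL = 2:5 ⇒ Y = (5/7, 2/7)
2. S is the midpoint of EM ⇒ S = (1/2, 0)
3. P is where the line through E parallel to YM meets line ML ⇒ P = (0, -2/5)
4. B lies on line LY with LB:BY = 1:5 ⇒ B = (5/42, 37/42)
2·[EPS] = -1/5, 2·[PEB] = 37/30
[EPS]:[PEB] = -1/5:37/30 = -6/37

[EPS]:[PEB] = -6/37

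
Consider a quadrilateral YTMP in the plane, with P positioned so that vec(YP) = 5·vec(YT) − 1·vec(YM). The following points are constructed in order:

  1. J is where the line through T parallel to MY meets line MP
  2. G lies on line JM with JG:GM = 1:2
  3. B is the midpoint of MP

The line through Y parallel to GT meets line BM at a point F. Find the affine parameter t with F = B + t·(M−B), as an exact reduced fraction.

t = 11/9

Work in coordinates with Y = (0, 0), T = (1, 0), M = (0, 1), P = (5, -1).
1. J is where the line through T parallel to MY meets line MP ⇒ J = (1, 3/5)
2. G lies on line JM with JG:GM = 1:2 ⇒ G = (2/3, 11/15)
3. B is the midpoint of MP ⇒ B = (5/2, 0)
through Y parallel to GT: direction (1/3, -11/15); meets BM at F = (-5/9, 11/9)
F = B + t·(M−B) with t = 11/9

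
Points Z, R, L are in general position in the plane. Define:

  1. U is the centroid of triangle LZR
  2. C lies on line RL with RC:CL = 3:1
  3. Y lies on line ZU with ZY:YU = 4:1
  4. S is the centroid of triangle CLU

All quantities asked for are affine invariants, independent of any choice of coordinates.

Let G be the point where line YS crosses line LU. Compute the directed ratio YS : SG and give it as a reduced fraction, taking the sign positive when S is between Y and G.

Set Z = (0, 0), R = (1, 0), L = (0, 1); any affine frame gives the same invariant.
1. U is the centroid of triangle LZR ⇒ U = (1/3, 1/3)
2. C lies on line RL with RC:CL = 3:1 ⇒ C = (1/4, 3/4)
3. Y lies on line ZU with ZY:YU = 4:1 ⇒ Y = (4/15, 4/15)
4. S is the centroid of triangle CLU ⇒ S = (7/36, 25/36)
line YS meets LU at G = (11/51, 29/51)
S = Y + t·(G−Y) with t = 17/12, so YS:SG = 17/12:-5/12

YS:SG = -17/5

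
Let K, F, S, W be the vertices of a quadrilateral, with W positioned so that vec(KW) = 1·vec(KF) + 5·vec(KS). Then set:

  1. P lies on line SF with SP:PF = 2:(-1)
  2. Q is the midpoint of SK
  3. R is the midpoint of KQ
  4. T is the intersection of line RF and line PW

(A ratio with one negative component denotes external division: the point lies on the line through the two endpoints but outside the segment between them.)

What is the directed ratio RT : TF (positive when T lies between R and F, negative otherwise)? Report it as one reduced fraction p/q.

RT:TF = -43/20

Set K = (0, 0), F = (1, 0), S = (0, 1), W = (1, 5); any affine frame gives the same invariant.
1. P lies on line SF with SP:PF = 2:(-1) ⇒ P = (2, -1)
2. Q is the midpoint of SK ⇒ Q = (0, 1/2)
3. R is the midpoint of KQ ⇒ R = (0, 1/4)
4. T is the intersection of line RF and line PW ⇒ T = (43/23, -5/23)
T = R + t·(F−R) with t = 43/23, so RT:TF = t:(1−t) = 43/23:-20/23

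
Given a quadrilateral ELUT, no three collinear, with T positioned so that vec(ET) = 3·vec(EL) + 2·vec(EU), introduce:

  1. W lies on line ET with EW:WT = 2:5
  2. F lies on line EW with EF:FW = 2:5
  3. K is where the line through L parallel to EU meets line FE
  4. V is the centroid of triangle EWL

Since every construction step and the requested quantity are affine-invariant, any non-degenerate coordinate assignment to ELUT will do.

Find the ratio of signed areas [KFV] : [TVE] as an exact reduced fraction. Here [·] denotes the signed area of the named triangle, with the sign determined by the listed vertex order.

Set E = (0, 0), L = (1, 0), U = (0, 1), T = (3, 2); any affine frame gives the same invariant.
1. W lies on line ET with EW:WT = 2:5 ⇒ W = (6/7, 4/7)
2. F lies on line EW with EF:FW = 2:5 ⇒ F = (12/49, 8/49)
3. K is where the line through L parallel to EU meets line FE ⇒ K = (1, 2/3)
4. V is the centroid of triangle EWL ⇒ V = (13/21, 4/21)
2·[KFV] = 74/441, 2·[TVE] = -2/3
[KFV]:[TVE] = 74/441:-2/3 = -37/147

[KFV]:[TVE] = -37/147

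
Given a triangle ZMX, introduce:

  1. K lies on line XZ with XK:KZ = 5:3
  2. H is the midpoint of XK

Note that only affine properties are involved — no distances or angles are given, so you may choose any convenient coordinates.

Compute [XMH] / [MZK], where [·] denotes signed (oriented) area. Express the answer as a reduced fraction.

Set Z = (0, 0), M = (1, 0), X = (0, 1); any affine frame gives the same invariant.
1. K lies on line XZ with XK:KZ = 5:3 ⇒ K = (0, 3/8)
2. H is the midpoint of XK ⇒ H = (0, 11/16)
2·[XMH] = -5/16, 2·[MZK] = -3/8
[XMH]:[MZK] = -5/16:-3/8 = 5/6

[XMH]:[MZK] = 5/6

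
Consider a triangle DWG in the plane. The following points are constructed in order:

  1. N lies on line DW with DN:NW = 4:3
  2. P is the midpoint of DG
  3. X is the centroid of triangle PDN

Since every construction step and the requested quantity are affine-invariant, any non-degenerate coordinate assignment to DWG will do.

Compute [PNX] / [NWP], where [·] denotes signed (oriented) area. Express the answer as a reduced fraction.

[PNX]:[NWP] = -4/9

Set D = (0, 0), W = (1, 0), G = (0, 1); any affine frame gives the same invariant.
1. N lies on line DW with DN:NW = 4:3 ⇒ N = (4/7, 0)
2. P is the midpoint of DG ⇒ P = (0, 1/2)
3. X is the centroid of triangle PDN ⇒ X = (4/21, 1/6)
2·[PNX] = -2/21, 2·[NWP] = 3/14
[PNX]:[NWP] = -2/21:3/14 = -4/9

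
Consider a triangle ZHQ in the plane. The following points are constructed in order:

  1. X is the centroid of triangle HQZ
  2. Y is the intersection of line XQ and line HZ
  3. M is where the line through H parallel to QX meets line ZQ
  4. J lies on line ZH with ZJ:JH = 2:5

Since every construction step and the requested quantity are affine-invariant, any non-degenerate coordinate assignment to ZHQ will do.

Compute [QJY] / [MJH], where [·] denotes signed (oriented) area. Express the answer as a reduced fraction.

[QJY]:[MJH] = 3/20

Set Z = (0, 0), H = (1, 0), Q = (0, 1); any affine frame gives the same invariant.
1. X is the centroid of triangle HQZ ⇒ X = (1/3, 1/3)
2. Y is the intersection of line XQ and line HZ ⇒ Y = (1/2, 0)
3. M is where the line through H parallel to QX meets line ZQ ⇒ M = (0, 2)
4. J lies on line ZH with ZJ:JH = 2:5 ⇒ J = (2/7, 0)
2·[QJY] = 3/14, 2·[MJH] = 10/7
[QJY]:[MJH] = 3/14:10/7 = 3/20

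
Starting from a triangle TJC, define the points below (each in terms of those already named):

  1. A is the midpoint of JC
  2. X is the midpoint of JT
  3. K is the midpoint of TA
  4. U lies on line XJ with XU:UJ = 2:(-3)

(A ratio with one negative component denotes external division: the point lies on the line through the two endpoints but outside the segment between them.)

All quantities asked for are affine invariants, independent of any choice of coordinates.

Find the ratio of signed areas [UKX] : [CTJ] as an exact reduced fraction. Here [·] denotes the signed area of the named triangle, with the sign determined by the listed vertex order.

[UKX]:[CTJ] = -1/4

Work in coordinates with T = (0, 0), J = (1, 0), C = (0, 1).
1. A is the midpoint of JC ⇒ A = (1/2, 1/2)
2. X is the midpoint of JT ⇒ X = (1/2, 0)
3. K is the midpoint of TA ⇒ K = (1/4, 1/4)
4. U lies on line XJ with XU:UJ = 2:(-3) ⇒ U = (-1/2, 0)
2·[UKX] = -1/4, 2·[CTJ] = 1
[UKX]:[CTJ] = -1/4:1 = -1/4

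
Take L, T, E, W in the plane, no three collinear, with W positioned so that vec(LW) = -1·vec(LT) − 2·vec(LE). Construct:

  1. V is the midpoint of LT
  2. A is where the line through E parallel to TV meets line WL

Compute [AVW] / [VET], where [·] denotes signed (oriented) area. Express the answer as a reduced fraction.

Choose coordinates L = (0, 0), T = (1, 0), E = (0, 1), W = (-1, -2).
1. V is the midpoint of LT ⇒ V = (1/2, 0)
2. A is where the line through E parallel to TV meets line WL ⇒ A = (1/2, 1)
2·[AVW] = -3/2, 2·[VET] = -1/2
[AVW]:[VET] = -3/2:-1/2 = 3

[AVW]:[VET] = 3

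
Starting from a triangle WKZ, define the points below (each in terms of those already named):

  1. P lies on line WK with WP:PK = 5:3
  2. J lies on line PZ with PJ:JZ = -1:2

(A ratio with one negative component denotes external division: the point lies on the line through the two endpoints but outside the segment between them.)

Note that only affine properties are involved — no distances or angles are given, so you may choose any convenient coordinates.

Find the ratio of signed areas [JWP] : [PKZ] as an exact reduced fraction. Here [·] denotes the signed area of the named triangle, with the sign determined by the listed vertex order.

[JWP]:[PKZ] = -5/3

Work in coordinates with W = (0, 0), K = (1, 0), Z = (0, 1).
1. P lies on line WK with WP:PK = 5:3 ⇒ P = (5/8, 0)
2. J lies on line PZ with PJ:JZ = -1:2 ⇒ J = (5/4, -1)
2·[JWP] = -5/8, 2·[PKZ] = 3/8
[JWP]:[PKZ] = -5/8:3/8 = -5/3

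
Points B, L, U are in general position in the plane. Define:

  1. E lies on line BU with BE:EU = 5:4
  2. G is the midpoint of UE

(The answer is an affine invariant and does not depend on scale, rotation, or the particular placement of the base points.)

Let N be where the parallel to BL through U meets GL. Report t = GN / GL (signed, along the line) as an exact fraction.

Assign B = (0, 0), L = (1, 0), U = (0, 1) — the answer is frame-independent, so this choice is without loss of generality.
1. E lies on line BU with BE:EU = 5:4 ⇒ E = (0, 5/9)
2. G is the midpoint of UE ⇒ G = (0, 7/9)
through U parallel to BL: direction (1, 0); meets GL at N = (-2/7, 1)
N = G + t·(L−G) with t = -2/7

t = -2/7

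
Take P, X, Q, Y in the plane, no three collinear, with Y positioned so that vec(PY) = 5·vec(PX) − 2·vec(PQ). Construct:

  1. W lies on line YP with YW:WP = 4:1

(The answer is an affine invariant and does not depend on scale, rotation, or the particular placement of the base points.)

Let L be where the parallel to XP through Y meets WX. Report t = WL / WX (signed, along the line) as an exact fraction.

t = -4

Choose coordinates P = (0, 0), X = (1, 0), Q = (0, 1), Y = (5, -2).
1. W lies on line YP with YW:WP = 4:1 ⇒ W = (1, -2/5)
through Y parallel to XP: direction (-1, 0); meets WX at L = (1, -2)
L = W + t·(X−W) with t = -4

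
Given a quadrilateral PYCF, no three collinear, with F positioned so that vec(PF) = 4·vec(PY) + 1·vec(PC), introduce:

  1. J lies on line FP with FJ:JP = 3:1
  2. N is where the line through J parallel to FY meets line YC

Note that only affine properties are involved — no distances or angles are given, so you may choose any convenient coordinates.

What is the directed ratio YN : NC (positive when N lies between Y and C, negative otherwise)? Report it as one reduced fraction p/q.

Assign P = (0, 0), Y = (1, 0), C = (0, 1), F = (4, 1) — the answer is frame-independent, so this choice is without loss of generality.
1. J lies on line FP with FJ:JP = 3:1 ⇒ J = (1, 1/4)
2. N is where the line through J parallel to FY meets line YC ⇒ N = (13/16, 3/16)
N = Y + t·(C−Y) with t = 3/16, so YN:NC = t:(1−t) = 3/16:13/16

YN:NC = 3/13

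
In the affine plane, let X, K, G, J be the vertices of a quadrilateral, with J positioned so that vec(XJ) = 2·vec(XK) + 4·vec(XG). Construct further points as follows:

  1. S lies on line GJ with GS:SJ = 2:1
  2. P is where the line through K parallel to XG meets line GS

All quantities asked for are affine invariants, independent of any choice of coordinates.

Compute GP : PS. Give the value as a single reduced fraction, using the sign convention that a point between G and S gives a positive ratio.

Assign X = (0, 0), K = (1, 0), G = (0, 1), J = (2, 4) — the answer is frame-independent, so this choice is without loss of generality.
1. S lies on line GJ with GS:SJ = 2:1 ⇒ S = (4/3, 3)
2. P is where the line through K parallel to XG meets line GS ⇒ P = (1, 5/2)
P = G + t·(S−G) with t = 3/4, so GP:PS = t:(1−t) = 3/4:1/4

GP:PS = 3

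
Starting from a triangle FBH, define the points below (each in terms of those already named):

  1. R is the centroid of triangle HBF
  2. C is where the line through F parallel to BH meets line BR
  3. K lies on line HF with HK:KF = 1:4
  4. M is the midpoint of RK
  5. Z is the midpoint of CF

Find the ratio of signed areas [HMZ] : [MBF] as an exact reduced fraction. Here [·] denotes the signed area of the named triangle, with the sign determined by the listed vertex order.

[HMZ]:[MBF] = 9/17

Choose coordinates F = (0, 0), B = (1, 0), H = (0, 1).
1. R is the centroid of triangle HBF ⇒ R = (1/3, 1/3)
2. C is where the line through F parallel to BH meets line BR ⇒ C = (-1, 1)
3. K lies on line HF with HK:KF = 1:4 ⇒ K = (0, 4/5)
4. M is the midpoint of RK ⇒ M = (1/6, 17/30)
5. Z is the midpoint of CF ⇒ Z = (-1/2, 1/2)
2·[HMZ] = -3/10, 2·[MBF] = -17/30
[HMZ]:[MBF] = -3/10:-17/30 = 9/17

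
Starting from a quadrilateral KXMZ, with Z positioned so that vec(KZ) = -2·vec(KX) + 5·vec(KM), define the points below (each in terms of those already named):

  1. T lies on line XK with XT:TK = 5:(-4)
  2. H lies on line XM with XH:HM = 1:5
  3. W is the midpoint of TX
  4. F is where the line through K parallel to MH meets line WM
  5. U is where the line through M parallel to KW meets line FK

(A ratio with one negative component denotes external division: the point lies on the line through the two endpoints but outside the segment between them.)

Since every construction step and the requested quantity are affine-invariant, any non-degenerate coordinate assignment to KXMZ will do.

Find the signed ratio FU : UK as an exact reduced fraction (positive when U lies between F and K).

FU:UK = -2/5

Set K = (0, 0), X = (1, 0), M = (0, 1), Z = (-2, 5); any affine frame gives the same invariant.
1. T lies on line XK with XT:TK = 5:(-4) ⇒ T = (-4, 0)
2. H lies on line XM with XH:HM = 1:5 ⇒ H = (5/6, 1/6)
3. W is the midpoint of TX ⇒ W = (-3/2, 0)
4. F is where the line through K parallel to MH meets line WM ⇒ F = (-3/5, 3/5)
5. U is where the line through M parallel to KW meets line FK ⇒ U = (-1, 1)
U = F + t·(K−F) with t = -2/3, so FU:UK = t:(1−t) = -2/3:5/3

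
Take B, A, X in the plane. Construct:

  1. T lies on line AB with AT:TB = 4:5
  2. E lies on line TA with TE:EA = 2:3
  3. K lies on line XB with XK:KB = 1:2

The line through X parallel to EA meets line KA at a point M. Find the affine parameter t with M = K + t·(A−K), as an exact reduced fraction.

t = -1/2

Choose coordinates B = (0, 0), A = (1, 0), X = (0, 1).
1. T lies on line AB with AT:TB = 4:5 ⇒ T = (5/9, 0)
2. E lies on line TA with TE:EA = 2:3 ⇒ E = (11/15, 0)
3. K lies on line XB with XK:KB = 1:2 ⇒ K = (0, 2/3)
through X parallel to EA: direction (4/15, 0); meets KA at M = (-1/2, 1)
M = K + t·(A−K) with t = -1/2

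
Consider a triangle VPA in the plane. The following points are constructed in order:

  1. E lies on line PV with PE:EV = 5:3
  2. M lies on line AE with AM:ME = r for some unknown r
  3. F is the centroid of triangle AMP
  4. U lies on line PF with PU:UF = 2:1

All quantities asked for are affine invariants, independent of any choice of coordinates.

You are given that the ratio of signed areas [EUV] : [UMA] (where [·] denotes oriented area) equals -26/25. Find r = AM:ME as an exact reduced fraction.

r = 3/5

Set V = (0, 0), P = (1, 0), A = (0, 1); any affine frame gives the same invariant.
1. E lies on line PV with PE:EV = 5:3 ⇒ E = (3/8, 0)
2. With AM:ME = r, write λ = r/(r+1) so M = A + λ·(E−A); M is affine-linear in λ
3. F is the centroid of triangle AMP ⇒ F is an affine combination of earlier points and hence also affine-linear in λ
4. U lies on line PF with PU:UF = 2:1 ⇒ U is an affine combination of earlier points and hence also affine-linear in λ
Every point depending on M is an affine combination of M and λ-independent points, so each such coordinate is linear in λ; the λ² term in each signed area is a multiple of (E−A)×(E−A) = 0, so 2·[EUV] and 2·[UMA] are each linear in λ. Evaluating at λ=0 and λ=1:
  2·[EUV] = -1/12·λ + 1/6,   2·[UMA] = -25/72·λ
So [EUV]:[UMA] = (-1/12·λ + 1/6) / (-25/72·λ). Setting this equal to -26/25:
  -1/12·λ + 1/6 = -26/25·(-25/72·λ)  ⇒  λ = 3/8
Then r = λ/(1−λ) = (3/8)/(5/8) = 3/5. Check: with r = 3/5, M = (9/64, 5/8) and [EUV]:[UMA] = -26/25 as required.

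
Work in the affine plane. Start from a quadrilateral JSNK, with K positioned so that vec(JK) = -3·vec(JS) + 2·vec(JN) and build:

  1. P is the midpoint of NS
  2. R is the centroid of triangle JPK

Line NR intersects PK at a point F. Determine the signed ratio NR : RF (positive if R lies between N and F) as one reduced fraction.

NR:RF = -11/5

Choose coordinates J = (0, 0), S = (1, 0), N = (0, 1), K = (-3, 2).
1. P is the midpoint of NS ⇒ P = (1/2, 1/2)
2. R is the centroid of triangle JPK ⇒ R = (-5/6, 5/6)
line NR meets PK at F = (-5/11, 10/11)
R = N + t·(F−N) with t = 11/6, so NR:RF = 11/6:-5/6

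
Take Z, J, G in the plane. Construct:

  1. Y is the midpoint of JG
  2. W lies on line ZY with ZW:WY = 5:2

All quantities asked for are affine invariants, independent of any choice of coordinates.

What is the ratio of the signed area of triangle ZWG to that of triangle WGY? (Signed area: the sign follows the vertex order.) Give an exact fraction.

[ZWG]:[WGY] = -5/2

Set Z = (0, 0), J = (1, 0), G = (0, 1); any affine frame gives the same invariant.
1. Y is the midpoint of JG ⇒ Y = (1/2, 1/2)
2. W lies on line ZY with ZW:WY = 5:2 ⇒ W = (5/14, 5/14)
2·[ZWG] = 5/14, 2·[WGY] = -1/7
[ZWG]:[WGY] = 5/14:-1/7 = -5/2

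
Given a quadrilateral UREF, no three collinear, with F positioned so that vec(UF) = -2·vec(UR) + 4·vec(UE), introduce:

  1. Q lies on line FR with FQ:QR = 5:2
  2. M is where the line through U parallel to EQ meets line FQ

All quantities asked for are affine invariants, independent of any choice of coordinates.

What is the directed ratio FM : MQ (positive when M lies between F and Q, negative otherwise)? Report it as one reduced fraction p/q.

Assign U = (0, 0), R = (1, 0), E = (0, 1), F = (-2, 4) — the answer is frame-independent, so this choice is without loss of generality.
1. Q lies on line FR with FQ:QR = 5:2 ⇒ Q = (1/7, 8/7)
2. M is where the line through U parallel to EQ meets line FQ ⇒ M = (4/7, 4/7)
M = F + t·(Q−F) with t = 6/5, so FM:MQ = t:(1−t) = 6/5:-1/5

FM:MQ = -6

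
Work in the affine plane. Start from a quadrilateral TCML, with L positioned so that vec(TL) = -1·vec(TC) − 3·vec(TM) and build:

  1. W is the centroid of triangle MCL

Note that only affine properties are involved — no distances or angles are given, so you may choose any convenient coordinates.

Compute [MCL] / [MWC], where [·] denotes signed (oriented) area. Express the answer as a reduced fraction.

Work in coordinates with T = (0, 0), C = (1, 0), M = (0, 1), L = (-1, -3).
1. W is the centroid of triangle MCL ⇒ W = (0, -2/3)
2·[MCL] = -5, 2·[MWC] = 5/3
[MCL]:[MWC] = -5:5/3 = -3

[MCL]:[MWC] = -3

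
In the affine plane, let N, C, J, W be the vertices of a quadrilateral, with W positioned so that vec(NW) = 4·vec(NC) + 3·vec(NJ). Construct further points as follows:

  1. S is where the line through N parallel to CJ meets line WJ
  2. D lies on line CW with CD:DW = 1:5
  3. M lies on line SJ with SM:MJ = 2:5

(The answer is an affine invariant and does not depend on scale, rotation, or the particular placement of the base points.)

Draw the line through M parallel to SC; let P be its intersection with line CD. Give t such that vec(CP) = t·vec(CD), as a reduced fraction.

t = 12/49

Choose coordinates N = (0, 0), C = (1, 0), J = (0, 1), W = (4, 3).
1. S is where the line through N parallel to CJ meets line WJ ⇒ S = (-2/3, 2/3)
2. D lies on line CW with CD:DW = 1:5 ⇒ D = (3/2, 1/2)
3. M lies on line SJ with SM:MJ = 2:5 ⇒ M = (-10/21, 16/21)
through M parallel to SC: direction (5/3, -2/3); meets CD at P = (55/49, 6/49)
P = C + t·(D−C) with t = 12/49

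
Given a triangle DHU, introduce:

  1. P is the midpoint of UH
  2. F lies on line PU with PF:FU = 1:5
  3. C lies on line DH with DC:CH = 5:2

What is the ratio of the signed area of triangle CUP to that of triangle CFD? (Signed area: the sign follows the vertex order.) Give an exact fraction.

[CUP]:[CFD] = -12/35

Set D = (0, 0), H = (1, 0), U = (0, 1); any affine frame gives the same invariant.
1. P is the midpoint of UH ⇒ P = (1/2, 1/2)
2. F lies on line PU with PF:FU = 1:5 ⇒ F = (5/12, 7/12)
3. C lies on line DH with DC:CH = 5:2 ⇒ C = (5/7, 0)
2·[CUP] = -1/7, 2·[CFD] = 5/12
[CUP]:[CFD] = -1/7:5/12 = -12/35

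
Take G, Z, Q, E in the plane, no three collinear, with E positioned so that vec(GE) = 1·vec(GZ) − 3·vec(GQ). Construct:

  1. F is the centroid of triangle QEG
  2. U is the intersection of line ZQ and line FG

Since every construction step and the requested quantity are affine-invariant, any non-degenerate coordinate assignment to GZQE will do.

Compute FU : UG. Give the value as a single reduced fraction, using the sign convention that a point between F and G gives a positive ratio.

Assign G = (0, 0), Z = (1, 0), Q = (0, 1), E = (1, -3) — the answer is frame-independent, so this choice is without loss of generality.
1. F is the centroid of triangle QEG ⇒ F = (1/3, -2/3)
2. U is the intersection of line ZQ and line FG ⇒ U = (-1, 2)
U = F + t·(G−F) with t = 4, so FU:UG = t:(1−t) = 4:-3

FU:UG = -4/3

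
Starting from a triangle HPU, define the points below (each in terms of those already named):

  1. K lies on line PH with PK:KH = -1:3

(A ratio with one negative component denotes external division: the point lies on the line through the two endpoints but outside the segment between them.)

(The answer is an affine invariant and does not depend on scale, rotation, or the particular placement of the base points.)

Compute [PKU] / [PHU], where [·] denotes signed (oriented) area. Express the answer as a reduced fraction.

Set H = (0, 0), P = (1, 0), U = (0, 1); any affine frame gives the same invariant.
1. K lies on line PH with PK:KH = -1:3 ⇒ K = (3/2, 0)
2·[PKU] = 1/2, 2·[PHU] = -1
[PKU]:[PHU] = 1/2:-1 = -1/2

[PKU]:[PHU] = -1/2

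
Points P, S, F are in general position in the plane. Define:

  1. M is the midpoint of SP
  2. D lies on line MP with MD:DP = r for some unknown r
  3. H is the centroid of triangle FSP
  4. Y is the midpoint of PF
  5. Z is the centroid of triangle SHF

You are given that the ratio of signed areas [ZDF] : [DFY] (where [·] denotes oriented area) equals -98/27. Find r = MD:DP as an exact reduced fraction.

Set P = (0, 0), S = (1, 0), F = (0, 1); any affine frame gives the same invariant.
1. M is the midpoint of SP ⇒ M = (1/2, 0)
2. With MD:DP = r, write λ = r/(r+1) so D = M + λ·(P−M); D is affine-linear in λ
3. H is the centroid of triangle FSP ⇒ H = (1/3, 1/3)
4. Y is the midpoint of PF ⇒ Y = (0, 1/2)
5. Z is the centroid of triangle SHF ⇒ Z = (4/9, 4/9)
Every point depending on D is an affine combination of D and λ-independent points, so each such coordinate is linear in λ; the λ² term in each signed area is a multiple of (P−M)×(P−M) = 0, so 2·[ZDF] and 2·[DFY] are each linear in λ. Evaluating at λ=0 and λ=1:
  2·[ZDF] = -5/18·λ − 1/6,   2·[DFY] = -1/4·λ + 1/4
So [ZDF]:[DFY] = (-5/18·λ − 1/6) / (-1/4·λ + 1/4). Setting this equal to -98/27:
  -5/18·λ − 1/6 = -98/27·(-1/4·λ + 1/4)  ⇒  λ = 5/8
Then r = λ/(1−λ) = (5/8)/(3/8) = 5/3. Check: with r = 5/3, D = (3/16, 0) and [ZDF]:[DFY] = -98/27 as required.

r = 5/3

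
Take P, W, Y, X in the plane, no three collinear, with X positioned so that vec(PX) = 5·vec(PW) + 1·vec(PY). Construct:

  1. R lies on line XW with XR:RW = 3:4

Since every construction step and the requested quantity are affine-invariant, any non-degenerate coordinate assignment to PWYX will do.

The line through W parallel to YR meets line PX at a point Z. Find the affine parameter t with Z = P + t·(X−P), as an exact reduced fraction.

t = 3/38

Assign P = (0, 0), W = (1, 0), Y = (0, 1), X = (5, 1) — the answer is frame-independent, so this choice is without loss of generality.
1. R lies on line XW with XR:RW = 3:4 ⇒ R = (23/7, 4/7)
through W parallel to YR: direction (23/7, -3/7); meets PX at Z = (15/38, 3/38)
Z = P + t·(X−P) with t = 3/38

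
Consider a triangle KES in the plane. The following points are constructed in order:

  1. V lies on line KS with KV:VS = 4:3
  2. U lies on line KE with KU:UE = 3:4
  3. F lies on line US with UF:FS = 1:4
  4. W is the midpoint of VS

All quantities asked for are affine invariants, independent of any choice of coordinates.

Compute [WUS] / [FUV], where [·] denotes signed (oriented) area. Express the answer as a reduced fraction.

Work in coordinates with K = (0, 0), E = (1, 0), S = (0, 1).
1. V lies on line KS with KV:VS = 4:3 ⇒ V = (0, 4/7)
2. U lies on line KE with KU:UE = 3:4 ⇒ U = (3/7, 0)
3. F lies on line US with UF:FS = 1:4 ⇒ F = (12/35, 1/5)
4. W is the midpoint of VS ⇒ W = (0, 11/14)
2·[WUS] = 9/98, 2·[FUV] = -9/245
[WUS]:[FUV] = 9/98:-9/245 = -5/2

[WUS]:[FUV] = -5/2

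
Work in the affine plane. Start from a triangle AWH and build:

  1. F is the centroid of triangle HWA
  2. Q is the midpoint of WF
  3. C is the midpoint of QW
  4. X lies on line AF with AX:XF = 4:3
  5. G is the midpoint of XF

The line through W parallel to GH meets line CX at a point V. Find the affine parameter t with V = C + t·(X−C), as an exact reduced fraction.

t = -17/75

Work in coordinates with A = (0, 0), W = (1, 0), H = (0, 1).
1. F is the centroid of triangle HWA ⇒ F = (1/3, 1/3)
2. Q is the midpoint of WF ⇒ Q = (2/3, 1/6)
3. C is the midpoint of QW ⇒ C = (5/6, 1/12)
4. X lies on line AF with AX:XF = 4:3 ⇒ X = (4/21, 4/21)
5. G is the midpoint of XF ⇒ G = (11/42, 11/42)
through W parallel to GH: direction (-11/42, 31/42); meets CX at V = (514/525, 31/525)
V = C + t·(X−C) with t = -17/75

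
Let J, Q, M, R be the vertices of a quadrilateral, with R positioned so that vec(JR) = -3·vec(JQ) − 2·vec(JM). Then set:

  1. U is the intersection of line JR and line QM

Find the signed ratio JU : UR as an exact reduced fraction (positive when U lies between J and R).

JU:UR = -1/6

Set J = (0, 0), Q = (1, 0), M = (0, 1), R = (-3, -2); any affine frame gives the same invariant.
1. U is the intersection of line JR and line QM ⇒ U = (3/5, 2/5)
U = J + t·(R−J) with t = -1/5, so JU:UR = t:(1−t) = -1/5:6/5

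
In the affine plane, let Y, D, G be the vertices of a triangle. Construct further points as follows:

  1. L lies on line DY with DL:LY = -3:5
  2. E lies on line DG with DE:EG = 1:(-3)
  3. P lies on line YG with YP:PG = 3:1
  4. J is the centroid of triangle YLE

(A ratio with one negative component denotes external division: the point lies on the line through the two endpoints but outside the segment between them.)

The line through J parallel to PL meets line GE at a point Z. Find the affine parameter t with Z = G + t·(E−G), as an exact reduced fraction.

t = 46/63

Work in coordinates with Y = (0, 0), D = (1, 0), G = (0, 1).
1. L lies on line DY with DL:LY = -3:5 ⇒ L = (5/2, 0)
2. E lies on line DG with DE:EG = 1:(-3) ⇒ E = (3/2, -1/2)
3. P lies on line YG with YP:PG = 3:1 ⇒ P = (0, 3/4)
4. J is the centroid of triangle YLE ⇒ J = (4/3, -1/6)
through J parallel to PL: direction (5/2, -3/4); meets GE at Z = (23/21, -2/21)
Z = G + t·(E−G) with t = 46/63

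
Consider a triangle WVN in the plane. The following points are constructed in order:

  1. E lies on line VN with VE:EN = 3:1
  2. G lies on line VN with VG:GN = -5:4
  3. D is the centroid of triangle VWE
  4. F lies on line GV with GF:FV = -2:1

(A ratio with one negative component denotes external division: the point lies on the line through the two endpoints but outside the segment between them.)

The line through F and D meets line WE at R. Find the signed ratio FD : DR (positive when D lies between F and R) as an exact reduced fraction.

FD:DR = 22

Choose coordinates W = (0, 0), V = (1, 0), N = (0, 1).
1. E lies on line VN with VE:EN = 3:1 ⇒ E = (1/4, 3/4)
2. G lies on line VN with VG:GN = -5:4 ⇒ G = (-4, 5)
3. D is the centroid of triangle VWE ⇒ D = (5/12, 1/4)
4. F lies on line GV with GF:FV = -2:1 ⇒ F = (6, -5)
line FD meets WE at R = (43/264, 43/88)
D = F + t·(R−F) with t = 22/23, so FD:DR = 22/23:1/23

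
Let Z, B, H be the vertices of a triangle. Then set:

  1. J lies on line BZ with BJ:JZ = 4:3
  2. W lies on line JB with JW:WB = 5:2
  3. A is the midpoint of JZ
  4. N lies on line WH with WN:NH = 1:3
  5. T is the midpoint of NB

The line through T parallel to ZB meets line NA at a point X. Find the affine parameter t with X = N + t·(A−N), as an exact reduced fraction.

Set Z = (0, 0), B = (1, 0), H = (0, 1); any affine frame gives the same invariant.
1. J lies on line BZ with BJ:JZ = 4:3 ⇒ J = (3/7, 0)
2. W lies on line JB with JW:WB = 5:2 ⇒ W = (41/49, 0)
3. A is the midpoint of JZ ⇒ A = (3/14, 0)
4. N lies on line WH with WN:NH = 1:3 ⇒ N = (123/196, 1/4)
5. T is the midpoint of NB ⇒ T = (319/392, 1/8)
through T parallel to ZB: direction (1, 0); meets NA at X = (165/392, 1/8)
X = N + t·(A−N) with t = 1/2

t = 1/2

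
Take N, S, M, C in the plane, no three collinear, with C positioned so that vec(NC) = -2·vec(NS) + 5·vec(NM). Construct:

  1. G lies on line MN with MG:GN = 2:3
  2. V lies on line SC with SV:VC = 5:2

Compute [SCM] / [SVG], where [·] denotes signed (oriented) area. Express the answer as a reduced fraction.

Choose coordinates N = (0, 0), S = (1, 0), M = (0, 1), C = (-2, 5).
1. G lies on line MN with MG:GN = 2:3 ⇒ G = (0, 3/5)
2. V lies on line SC with SV:VC = 5:2 ⇒ V = (-8/7, 25/7)
2·[SCM] = 2, 2·[SVG] = 16/7
[SCM]:[SVG] = 2:16/7 = 7/8

[SCM]:[SVG] = 7/8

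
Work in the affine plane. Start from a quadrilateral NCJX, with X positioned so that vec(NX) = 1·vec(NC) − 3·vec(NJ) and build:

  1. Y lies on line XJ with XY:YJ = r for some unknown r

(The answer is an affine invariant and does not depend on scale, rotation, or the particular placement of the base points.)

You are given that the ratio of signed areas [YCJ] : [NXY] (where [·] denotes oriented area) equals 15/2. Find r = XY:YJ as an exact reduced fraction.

Assign N = (0, 0), C = (1, 0), J = (0, 1), X = (1, -3) — the answer is frame-independent, so this choice is without loss of generality.
1. With XY:YJ = r, write λ = r/(r+1) so Y = X + λ·(J−X); Y is affine-linear in λ
Every point depending on Y is an affine combination of Y and λ-independent points, so each such coordinate is linear in λ; the λ² term in each signed area is a multiple of (J−X)×(J−X) = 0, so 2·[YCJ] and 2·[NXY] are each linear in λ. Evaluating at λ=0 and λ=1:
  2·[YCJ] = -3·λ + 3,   2·[NXY] = λ
So [YCJ]:[NXY] = (-3·λ + 3) / (λ). Setting this equal to 15/2:
  -3·λ + 3 = 15/2·(λ)  ⇒  λ = 2/7
Then r = λ/(1−λ) = (2/7)/(5/7) = 2/5. Check: with r = 2/5, Y = (5/7, -13/7) and [YCJ]:[NXY] = 15/2 as required.

r = 2/5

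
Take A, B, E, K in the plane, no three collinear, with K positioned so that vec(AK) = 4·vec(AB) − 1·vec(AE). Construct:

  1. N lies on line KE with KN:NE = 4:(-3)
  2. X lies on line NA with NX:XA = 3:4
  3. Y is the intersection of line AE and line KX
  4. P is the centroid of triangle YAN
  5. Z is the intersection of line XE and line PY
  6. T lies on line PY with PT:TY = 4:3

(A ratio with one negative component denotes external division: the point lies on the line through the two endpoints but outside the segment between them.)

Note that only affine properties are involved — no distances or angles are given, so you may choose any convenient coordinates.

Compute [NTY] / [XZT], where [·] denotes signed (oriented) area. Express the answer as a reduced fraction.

Set A = (0, 0), B = (1, 0), E = (0, 1), K = (4, -1); any affine frame gives the same invariant.
1. N lies on line KE with KN:NE = 4:(-3) ⇒ N = (-12, 7)
2. X lies on line NA with NX:XA = 3:4 ⇒ X = (-48/7, 4)
3. Y is the intersection of line AE and line KX ⇒ Y = (0, 16/19)
4. P is the centroid of triangle YAN ⇒ P = (-4, 149/57)
5. Z is the intersection of line XE and line PY ⇒ Z = (-144/5, 68/5)
6. T lies on line PY with PT:TY = 4:3 ⇒ T = (-12/7, 213/133)
2·[NTY] = 192/133, 2·[XZT] = 15168/4655
[NTY]:[XZT] = 192/133:15168/4655 = 35/79

[NTY]:[XZT] = 35/79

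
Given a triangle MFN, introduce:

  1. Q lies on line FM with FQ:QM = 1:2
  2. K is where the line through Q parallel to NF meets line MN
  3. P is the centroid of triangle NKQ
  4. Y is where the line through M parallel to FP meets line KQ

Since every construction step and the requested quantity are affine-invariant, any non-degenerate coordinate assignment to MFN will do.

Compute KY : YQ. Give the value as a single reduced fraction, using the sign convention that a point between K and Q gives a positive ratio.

Choose coordinates M = (0, 0), F = (1, 0), N = (0, 1).
1. Q lies on line FM with FQ:QM = 1:2 ⇒ Q = (2/3, 0)
2. K is where the line through Q parallel to NF meets line MN ⇒ K = (0, 2/3)
3. P is the centroid of triangle NKQ ⇒ P = (2/9, 5/9)
4. Y is where the line through M parallel to FP meets line KQ ⇒ Y = (7/3, -5/3)
Y = K + t·(Q−K) with t = 7/2, so KY:YQ = t:(1−t) = 7/2:-5/2

KY:YQ = -7/5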